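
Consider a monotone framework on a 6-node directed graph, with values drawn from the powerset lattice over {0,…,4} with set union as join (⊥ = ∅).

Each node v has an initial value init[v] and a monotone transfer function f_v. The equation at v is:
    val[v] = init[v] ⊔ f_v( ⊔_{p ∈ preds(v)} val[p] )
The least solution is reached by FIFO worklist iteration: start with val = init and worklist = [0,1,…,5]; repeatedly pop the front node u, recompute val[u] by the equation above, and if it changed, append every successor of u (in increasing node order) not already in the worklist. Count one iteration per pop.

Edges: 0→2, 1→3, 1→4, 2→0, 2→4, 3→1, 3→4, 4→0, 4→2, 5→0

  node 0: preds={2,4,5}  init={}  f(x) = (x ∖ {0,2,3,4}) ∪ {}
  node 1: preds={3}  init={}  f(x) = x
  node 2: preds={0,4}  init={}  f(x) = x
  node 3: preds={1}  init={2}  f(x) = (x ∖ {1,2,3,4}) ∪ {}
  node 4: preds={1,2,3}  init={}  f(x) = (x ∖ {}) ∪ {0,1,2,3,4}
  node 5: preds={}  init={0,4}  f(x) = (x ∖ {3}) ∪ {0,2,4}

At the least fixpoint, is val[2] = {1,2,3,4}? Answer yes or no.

no

Worklist (10 pops):
  #1 pop 0: in={0,4} → {} (no change)
  #2 pop 1: in={2} → {2} (was {}); enqueue []
  #3 pop 2: in={} → {} (no change)
  #4 pop 3: in={2} → {2} (no change)
  #5 pop 4: in={2} → {0,1,2,3,4} (was {}); enqueue [0,2]
  #6 pop 5: in={} → {0,2,4} (was {0,4}); enqueue []
  #7 pop 0: in={0,1,2,3,4} → {1} (was {}); enqueue []
  #8 pop 2: in={0,1,2,3,4} → {0,1,2,3,4} (was {}); enqueue [0,4]
  #9 pop 0: in={0,1,2,3,4} → {1} (no change)
  #10 pop 4: in={0,1,2,3,4} → {0,1,2,3,4} (no change)

Fixpoint:
  val[0] = {1}
  val[1] = {2}
  val[2] = {0,1,2,3,4}
  val[3] = {2}
  val[4] = {0,1,2,3,4}
  val[5] = {0,2,4}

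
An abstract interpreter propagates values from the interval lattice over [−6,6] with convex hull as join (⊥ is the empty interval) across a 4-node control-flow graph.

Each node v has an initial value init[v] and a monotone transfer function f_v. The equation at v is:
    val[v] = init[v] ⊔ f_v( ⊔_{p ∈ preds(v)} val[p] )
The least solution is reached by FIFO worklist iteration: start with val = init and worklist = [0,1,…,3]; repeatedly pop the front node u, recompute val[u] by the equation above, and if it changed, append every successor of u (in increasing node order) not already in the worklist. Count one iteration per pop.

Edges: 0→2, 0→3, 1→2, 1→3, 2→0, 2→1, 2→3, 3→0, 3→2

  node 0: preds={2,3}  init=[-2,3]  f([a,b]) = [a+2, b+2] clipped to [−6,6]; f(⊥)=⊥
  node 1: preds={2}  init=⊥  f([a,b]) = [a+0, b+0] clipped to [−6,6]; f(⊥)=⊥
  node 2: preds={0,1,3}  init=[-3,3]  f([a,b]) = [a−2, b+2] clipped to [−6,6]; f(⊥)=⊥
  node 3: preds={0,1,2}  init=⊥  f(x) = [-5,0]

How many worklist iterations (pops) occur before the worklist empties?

12

Worklist (12 pops):
  #1 pop 0: in=[-3,3] → [-2,5] (was [-2,3]); enqueue []
  #2 pop 1: in=[-3,3] → [-3,3] (was ⊥); enqueue []
  #3 pop 2: in=[-3,5] → [-5,6] (was [-3,3]); enqueue [0,1]
  #4 pop 3: in=[-5,6] → [-5,0] (was ⊥); enqueue [2]
  #5 pop 0: in=[-5,6] → [-3,6] (was [-2,5]); enqueue [3]
  #6 pop 1: in=[-5,6] → [-5,6] (was [-3,3]); enqueue []
  #7 pop 2: in=[-5,6] → [-6,6] (was [-5,6]); enqueue [0,1]
  #8 pop 3: in=[-6,6] → [-5,0] (no change)
  #9 pop 0: in=[-6,6] → [-4,6] (was [-3,6]); enqueue [2,3]
  #10 pop 1: in=[-6,6] → [-6,6] (was [-5,6]); enqueue []
  #11 pop 2: in=[-6,6] → [-6,6] (no change)
  #12 pop 3: in=[-6,6] → [-5,0] (no change)

Fixpoint:
  val[0] = [-4,6]
  val[1] = [-6,6]
  val[2] = [-6,6]
  val[3] = [-5,0]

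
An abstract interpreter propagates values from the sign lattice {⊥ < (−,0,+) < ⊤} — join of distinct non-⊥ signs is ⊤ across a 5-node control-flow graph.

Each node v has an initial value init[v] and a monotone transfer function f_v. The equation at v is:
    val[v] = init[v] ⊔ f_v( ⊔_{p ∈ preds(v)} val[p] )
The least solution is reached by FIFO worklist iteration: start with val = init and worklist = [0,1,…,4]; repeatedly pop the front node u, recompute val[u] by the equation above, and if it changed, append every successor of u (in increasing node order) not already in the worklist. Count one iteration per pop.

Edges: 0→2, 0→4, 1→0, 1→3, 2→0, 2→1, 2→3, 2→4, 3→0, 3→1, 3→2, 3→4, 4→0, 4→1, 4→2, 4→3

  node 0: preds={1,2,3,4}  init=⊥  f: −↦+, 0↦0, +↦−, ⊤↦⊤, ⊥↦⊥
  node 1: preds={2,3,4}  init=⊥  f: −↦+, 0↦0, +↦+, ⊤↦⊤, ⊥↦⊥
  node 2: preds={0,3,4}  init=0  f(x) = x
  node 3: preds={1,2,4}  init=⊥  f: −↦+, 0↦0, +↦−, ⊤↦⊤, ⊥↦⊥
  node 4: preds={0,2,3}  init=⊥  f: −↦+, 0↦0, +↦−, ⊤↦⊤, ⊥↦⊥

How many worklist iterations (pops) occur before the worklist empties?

9

Iteration log — 9 steps:
  step 1. node 0  ⊔preds=0  new=0  old=⊥  +wl: 
  step 2. node 1  ⊔preds=0  new=0  old=⊥  +wl: 0
  step 3. node 2  ⊔preds=0  new=0  stable
  step 4. node 3  ⊔preds=0  new=0  old=⊥  +wl: 1,2
  step 5. node 4  ⊔preds=0  new=0  old=⊥  +wl: 3
  step 6. node 0  ⊔preds=0  new=0  stable
  step 7. node 1  ⊔preds=0  new=0  stable
  step 8. node 2  ⊔preds=0  new=0  stable
  step 9. node 3  ⊔preds=0  new=0  stable

Least fixpoint reached:
  node 0: 0
  node 1: 0
  node 2: 0
  node 3: 0
  node 4: 0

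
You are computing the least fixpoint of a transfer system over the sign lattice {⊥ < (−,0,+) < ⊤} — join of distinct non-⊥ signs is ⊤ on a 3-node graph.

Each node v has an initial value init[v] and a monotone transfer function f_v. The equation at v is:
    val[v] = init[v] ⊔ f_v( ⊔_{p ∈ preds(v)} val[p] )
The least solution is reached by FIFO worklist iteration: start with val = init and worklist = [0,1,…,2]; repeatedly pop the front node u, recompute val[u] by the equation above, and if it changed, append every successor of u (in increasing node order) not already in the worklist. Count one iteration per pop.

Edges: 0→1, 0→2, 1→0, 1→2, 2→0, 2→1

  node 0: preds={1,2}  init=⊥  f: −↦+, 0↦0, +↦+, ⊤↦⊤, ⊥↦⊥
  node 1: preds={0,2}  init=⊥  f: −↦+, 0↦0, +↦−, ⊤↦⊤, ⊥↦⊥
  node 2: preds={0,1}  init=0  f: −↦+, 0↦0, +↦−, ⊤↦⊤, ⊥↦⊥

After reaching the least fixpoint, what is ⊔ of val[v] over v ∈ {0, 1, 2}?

0

Trace (4 dequeues):
  [1] u=0 | in 0 | out 0 | prev ⊥ | push {}
  [2] u=1 | in 0 | out 0 | prev ⊥ | push {0}
  [3] u=2 | in 0 | out 0 | ==
  [4] u=0 | in 0 | out 0 | ==

Converged values:
  [0] 0
  [1] 0
  [2] 0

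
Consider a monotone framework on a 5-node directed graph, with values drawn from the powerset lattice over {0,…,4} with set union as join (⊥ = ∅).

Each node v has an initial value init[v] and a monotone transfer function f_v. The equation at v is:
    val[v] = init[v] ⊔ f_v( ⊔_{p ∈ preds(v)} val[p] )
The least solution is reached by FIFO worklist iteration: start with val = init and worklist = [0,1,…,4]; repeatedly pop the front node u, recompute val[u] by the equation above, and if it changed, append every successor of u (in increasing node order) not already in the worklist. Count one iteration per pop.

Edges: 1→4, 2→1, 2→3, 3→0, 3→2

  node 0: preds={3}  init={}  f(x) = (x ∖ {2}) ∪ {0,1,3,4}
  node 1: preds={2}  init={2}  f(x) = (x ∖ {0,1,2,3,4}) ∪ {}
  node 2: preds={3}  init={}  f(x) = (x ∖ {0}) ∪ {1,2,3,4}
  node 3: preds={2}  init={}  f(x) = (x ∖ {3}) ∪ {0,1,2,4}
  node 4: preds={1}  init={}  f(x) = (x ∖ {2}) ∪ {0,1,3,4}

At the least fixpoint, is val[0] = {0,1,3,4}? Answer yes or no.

Trace (8 dequeues):
  [1] u=0 | in {} | out {0,1,3,4} | prev {} | push {}
  [2] u=1 | in {} | out {2} | ==
  [3] u=2 | in {} | out {1,2,3,4} | prev {} | push {1}
  [4] u=3 | in {1,2,3,4} | out {0,1,2,4} | prev {} | push {0,2}
  [5] u=4 | in {2} | out {0,1,3,4} | prev {} | push {}
  [6] u=1 | in {1,2,3,4} | out {2} | ==
  [7] u=0 | in {0,1,2,4} | out {0,1,3,4} | ==
  [8] u=2 | in {0,1,2,4} | out {1,2,3,4} | ==

Converged values:
  [0] {0,1,3,4}
  [1] {2}
  [2] {1,2,3,4}
  [3] {0,1,2,4}
  [4] {0,1,3,4}

yes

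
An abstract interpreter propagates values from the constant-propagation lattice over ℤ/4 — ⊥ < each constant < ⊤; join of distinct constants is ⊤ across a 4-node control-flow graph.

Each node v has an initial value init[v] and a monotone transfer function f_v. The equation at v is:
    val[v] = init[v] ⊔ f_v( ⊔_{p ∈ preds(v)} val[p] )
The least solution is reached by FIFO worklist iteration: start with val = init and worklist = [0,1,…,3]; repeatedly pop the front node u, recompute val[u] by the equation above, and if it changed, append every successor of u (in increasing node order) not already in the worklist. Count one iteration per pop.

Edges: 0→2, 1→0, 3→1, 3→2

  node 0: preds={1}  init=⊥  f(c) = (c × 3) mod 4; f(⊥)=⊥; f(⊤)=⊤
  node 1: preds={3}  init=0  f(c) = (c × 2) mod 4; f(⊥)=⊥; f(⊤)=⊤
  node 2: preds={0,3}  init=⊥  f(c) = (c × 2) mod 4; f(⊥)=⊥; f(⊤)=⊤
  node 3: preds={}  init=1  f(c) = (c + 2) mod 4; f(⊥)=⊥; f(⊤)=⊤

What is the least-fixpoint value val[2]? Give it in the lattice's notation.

Worklist (6 pops):
  #1 pop 0: in=0 → 0 (was ⊥); enqueue []
  #2 pop 1: in=1 → ⊤ (was 0); enqueue [0]
  #3 pop 2: in=⊤ → ⊤ (was ⊥); enqueue []
  #4 pop 3: in=⊥ → 1 (no change)
  #5 pop 0: in=⊤ → ⊤ (was 0); enqueue [2]
  #6 pop 2: in=⊤ → ⊤ (no change)

Fixpoint:
  val[0] = ⊤
  val[1] = ⊤
  val[2] = ⊤
  val[3] = 1

⊤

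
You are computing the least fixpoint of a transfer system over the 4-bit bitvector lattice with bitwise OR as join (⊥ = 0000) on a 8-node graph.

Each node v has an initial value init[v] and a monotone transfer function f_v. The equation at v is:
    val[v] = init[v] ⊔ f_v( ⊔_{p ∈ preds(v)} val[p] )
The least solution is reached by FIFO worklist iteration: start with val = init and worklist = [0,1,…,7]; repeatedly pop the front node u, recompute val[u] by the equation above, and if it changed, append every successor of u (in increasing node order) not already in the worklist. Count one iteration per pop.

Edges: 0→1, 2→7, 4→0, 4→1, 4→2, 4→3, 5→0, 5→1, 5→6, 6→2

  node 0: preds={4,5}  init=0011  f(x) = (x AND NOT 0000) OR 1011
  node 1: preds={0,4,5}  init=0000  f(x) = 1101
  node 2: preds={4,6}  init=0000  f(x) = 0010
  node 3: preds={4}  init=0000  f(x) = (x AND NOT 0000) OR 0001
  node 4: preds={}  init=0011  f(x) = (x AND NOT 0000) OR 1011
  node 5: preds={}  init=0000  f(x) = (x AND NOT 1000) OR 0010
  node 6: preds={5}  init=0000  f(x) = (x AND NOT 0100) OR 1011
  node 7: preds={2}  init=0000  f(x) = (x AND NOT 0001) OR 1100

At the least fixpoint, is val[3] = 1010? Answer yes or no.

no

Trace (12 dequeues):
  [1] u=0 | in 0011 | out 1011 | prev 0011 | push {}
  [2] u=1 | in 1011 | out 1101 | prev 0000 | push {}
  [3] u=2 | in 0011 | out 0010 | prev 0000 | push {}
  [4] u=3 | in 0011 | out 0011 | prev 0000 | push {}
  [5] u=4 | in 0000 | out 1011 | prev 0011 | push {0,1,2,3}
  [6] u=5 | in 0000 | out 0010 | prev 0000 | push {}
  [7] u=6 | in 0010 | out 1011 | prev 0000 | push {}
  [8] u=7 | in 0010 | out 1110 | prev 0000 | push {}
  [9] u=0 | in 1011 | out 1011 | ==
  [10] u=1 | in 1011 | out 1101 | ==
  [11] u=2 | in 1011 | out 0010 | ==
  [12] u=3 | in 1011 | out 1011 | prev 0011 | push {}

Converged values:
  [0] 1011
  [1] 1101
  [2] 0010
  [3] 1011
  [4] 1011
  [5] 0010
  [6] 1011
  [7] 1110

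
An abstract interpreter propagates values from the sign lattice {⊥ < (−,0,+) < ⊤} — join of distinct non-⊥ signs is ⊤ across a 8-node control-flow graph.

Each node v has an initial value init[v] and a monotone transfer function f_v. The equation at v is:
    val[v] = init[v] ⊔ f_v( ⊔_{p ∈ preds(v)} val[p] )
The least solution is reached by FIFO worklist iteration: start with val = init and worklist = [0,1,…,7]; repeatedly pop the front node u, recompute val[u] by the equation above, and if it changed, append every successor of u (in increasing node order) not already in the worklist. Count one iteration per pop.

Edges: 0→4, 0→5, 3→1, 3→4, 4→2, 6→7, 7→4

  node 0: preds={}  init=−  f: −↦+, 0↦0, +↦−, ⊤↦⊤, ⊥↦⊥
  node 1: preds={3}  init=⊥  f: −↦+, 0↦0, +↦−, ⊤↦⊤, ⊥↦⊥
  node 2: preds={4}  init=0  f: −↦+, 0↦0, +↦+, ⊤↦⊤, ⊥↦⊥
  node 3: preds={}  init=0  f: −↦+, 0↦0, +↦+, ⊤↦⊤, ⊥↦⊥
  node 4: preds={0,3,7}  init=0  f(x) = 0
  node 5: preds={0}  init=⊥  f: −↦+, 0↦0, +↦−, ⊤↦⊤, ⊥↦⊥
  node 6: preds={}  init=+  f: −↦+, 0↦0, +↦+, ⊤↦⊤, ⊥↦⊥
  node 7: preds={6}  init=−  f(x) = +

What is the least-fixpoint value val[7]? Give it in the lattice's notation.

⊤

Worklist (9 pops):
  #1 pop 0: in=⊥ → − (no change)
  #2 pop 1: in=0 → 0 (was ⊥); enqueue []
  #3 pop 2: in=0 → 0 (no change)
  #4 pop 3: in=⊥ → 0 (no change)
  #5 pop 4: in=⊤ → 0 (no change)
  #6 pop 5: in=− → + (was ⊥); enqueue []
  #7 pop 6: in=⊥ → + (no change)
  #8 pop 7: in=+ → ⊤ (was −); enqueue [4]
  #9 pop 4: in=⊤ → 0 (no change)

Fixpoint:
  val[0] = −
  val[1] = 0
  val[2] = 0
  val[3] = 0
  val[4] = 0
  val[5] = +
  val[6] = +
  val[7] = ⊤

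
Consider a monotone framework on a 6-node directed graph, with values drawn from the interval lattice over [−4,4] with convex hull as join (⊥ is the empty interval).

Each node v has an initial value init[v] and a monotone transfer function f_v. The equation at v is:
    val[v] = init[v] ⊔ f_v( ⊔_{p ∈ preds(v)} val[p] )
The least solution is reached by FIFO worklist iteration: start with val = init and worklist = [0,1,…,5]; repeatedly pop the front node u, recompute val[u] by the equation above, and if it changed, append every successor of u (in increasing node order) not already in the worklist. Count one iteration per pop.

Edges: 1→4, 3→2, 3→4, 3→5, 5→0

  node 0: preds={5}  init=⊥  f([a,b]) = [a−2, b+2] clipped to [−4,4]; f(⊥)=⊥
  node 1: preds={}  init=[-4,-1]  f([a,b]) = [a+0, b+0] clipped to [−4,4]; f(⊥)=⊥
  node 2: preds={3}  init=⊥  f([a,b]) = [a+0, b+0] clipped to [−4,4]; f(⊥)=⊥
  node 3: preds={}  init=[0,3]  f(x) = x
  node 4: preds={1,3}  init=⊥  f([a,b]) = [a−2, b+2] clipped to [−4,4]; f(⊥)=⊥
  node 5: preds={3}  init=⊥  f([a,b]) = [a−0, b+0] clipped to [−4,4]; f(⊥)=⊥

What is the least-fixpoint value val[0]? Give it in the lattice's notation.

Iteration log — 7 steps:
  step 1. node 0  ⊔preds=⊥  new=⊥  stable
  step 2. node 1  ⊔preds=⊥  new=[-4,-1]  stable
  step 3. node 2  ⊔preds=[0,3]  new=[0,3]  old=⊥  +wl: 
  step 4. node 3  ⊔preds=⊥  new=[0,3]  stable
  step 5. node 4  ⊔preds=[-4,3]  new=[-4,4]  old=⊥  +wl: 
  step 6. node 5  ⊔preds=[0,3]  new=[0,3]  old=⊥  +wl: 0
  step 7. node 0  ⊔preds=[0,3]  new=[-2,4]  old=⊥  +wl: 

Least fixpoint reached:
  node 0: [-2,4]
  node 1: [-4,-1]
  node 2: [0,3]
  node 3: [0,3]
  node 4: [-4,4]
  node 5: [0,3]

[-2,4]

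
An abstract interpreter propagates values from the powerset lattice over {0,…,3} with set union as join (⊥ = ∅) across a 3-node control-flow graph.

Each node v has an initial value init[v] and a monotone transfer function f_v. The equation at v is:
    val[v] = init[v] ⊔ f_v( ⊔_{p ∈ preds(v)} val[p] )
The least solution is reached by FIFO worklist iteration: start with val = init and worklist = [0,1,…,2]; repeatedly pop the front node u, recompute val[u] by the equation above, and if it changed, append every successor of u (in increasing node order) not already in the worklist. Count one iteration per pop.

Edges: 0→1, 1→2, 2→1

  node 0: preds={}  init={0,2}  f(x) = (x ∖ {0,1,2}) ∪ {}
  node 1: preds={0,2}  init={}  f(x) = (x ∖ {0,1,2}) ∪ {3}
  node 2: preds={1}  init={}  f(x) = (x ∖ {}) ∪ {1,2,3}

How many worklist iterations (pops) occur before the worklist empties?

Iteration log — 4 steps:
  step 1. node 0  ⊔preds={}  new={0,2}  stable
  step 2. node 1  ⊔preds={0,2}  new={3}  old={}  +wl: 
  step 3. node 2  ⊔preds={3}  new={1,2,3}  old={}  +wl: 1
  step 4. node 1  ⊔preds={0,1,2,3}  new={3}  stable

Least fixpoint reached:
  node 0: {0,2}
  node 1: {3}
  node 2: {1,2,3}

4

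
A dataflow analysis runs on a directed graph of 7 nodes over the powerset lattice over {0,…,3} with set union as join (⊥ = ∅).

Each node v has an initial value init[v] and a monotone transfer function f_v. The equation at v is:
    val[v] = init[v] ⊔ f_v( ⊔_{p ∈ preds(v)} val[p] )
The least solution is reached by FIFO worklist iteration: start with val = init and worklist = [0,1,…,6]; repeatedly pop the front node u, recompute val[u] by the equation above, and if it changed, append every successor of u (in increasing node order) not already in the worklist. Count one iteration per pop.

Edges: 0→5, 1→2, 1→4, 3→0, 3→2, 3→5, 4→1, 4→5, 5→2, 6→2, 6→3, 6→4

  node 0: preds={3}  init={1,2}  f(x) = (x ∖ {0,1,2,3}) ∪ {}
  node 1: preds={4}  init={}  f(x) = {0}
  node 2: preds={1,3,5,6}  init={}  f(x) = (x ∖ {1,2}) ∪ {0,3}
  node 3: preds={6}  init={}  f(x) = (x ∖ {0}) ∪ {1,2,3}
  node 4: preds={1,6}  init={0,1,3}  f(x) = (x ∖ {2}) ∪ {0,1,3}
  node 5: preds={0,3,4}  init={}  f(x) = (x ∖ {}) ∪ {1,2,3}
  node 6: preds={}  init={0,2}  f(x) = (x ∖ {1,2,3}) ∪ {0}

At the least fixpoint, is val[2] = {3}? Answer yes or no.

no

Worklist (9 pops):
  #1 pop 0: in={} → {1,2} (no change)
  #2 pop 1: in={0,1,3} → {0} (was {}); enqueue []
  #3 pop 2: in={0,2} → {0,3} (was {}); enqueue []
  #4 pop 3: in={0,2} → {1,2,3} (was {}); enqueue [0,2]
  #5 pop 4: in={0,2} → {0,1,3} (no change)
  #6 pop 5: in={0,1,2,3} → {0,1,2,3} (was {}); enqueue []
  #7 pop 6: in={} → {0,2} (no change)
  #8 pop 0: in={1,2,3} → {1,2} (no change)
  #9 pop 2: in={0,1,2,3} → {0,3} (no change)

Fixpoint:
  val[0] = {1,2}
  val[1] = {0}
  val[2] = {0,3}
  val[3] = {1,2,3}
  val[4] = {0,1,3}
  val[5] = {0,1,2,3}
  val[6] = {0,2}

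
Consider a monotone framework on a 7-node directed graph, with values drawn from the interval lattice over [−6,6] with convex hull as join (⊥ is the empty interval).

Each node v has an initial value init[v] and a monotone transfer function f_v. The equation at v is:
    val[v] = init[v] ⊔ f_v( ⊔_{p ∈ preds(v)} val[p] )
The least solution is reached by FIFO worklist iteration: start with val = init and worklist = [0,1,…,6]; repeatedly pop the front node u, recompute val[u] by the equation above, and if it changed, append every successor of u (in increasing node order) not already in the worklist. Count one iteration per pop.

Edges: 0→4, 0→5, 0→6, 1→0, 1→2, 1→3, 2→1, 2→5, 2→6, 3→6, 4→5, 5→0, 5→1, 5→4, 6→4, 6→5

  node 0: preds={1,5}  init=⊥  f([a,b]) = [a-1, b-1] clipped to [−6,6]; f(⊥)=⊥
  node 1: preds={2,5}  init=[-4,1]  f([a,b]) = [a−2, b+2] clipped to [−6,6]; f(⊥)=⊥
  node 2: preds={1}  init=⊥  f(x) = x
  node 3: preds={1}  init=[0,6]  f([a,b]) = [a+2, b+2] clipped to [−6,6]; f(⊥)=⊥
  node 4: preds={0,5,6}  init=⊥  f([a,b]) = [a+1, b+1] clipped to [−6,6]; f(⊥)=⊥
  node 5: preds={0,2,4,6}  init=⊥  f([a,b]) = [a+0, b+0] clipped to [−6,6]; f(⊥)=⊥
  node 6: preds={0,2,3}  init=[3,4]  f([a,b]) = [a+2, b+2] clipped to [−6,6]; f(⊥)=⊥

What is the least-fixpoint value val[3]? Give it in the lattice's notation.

Trace (18 dequeues):
  [1] u=0 | in [-4,1] | out [-5,0] | prev ⊥ | push {}
  [2] u=1 | in ⊥ | out [-4,1] | ==
  [3] u=2 | in [-4,1] | out [-4,1] | prev ⊥ | push {1}
  [4] u=3 | in [-4,1] | out [-2,6] | prev [0,6] | push {}
  [5] u=4 | in [-5,4] | out [-4,5] | prev ⊥ | push {}
  [6] u=5 | in [-5,5] | out [-5,5] | prev ⊥ | push {0,4}
  [7] u=6 | in [-5,6] | out [-3,6] | prev [3,4] | push {5}
  [8] u=1 | in [-5,5] | out [-6,6] | prev [-4,1] | push {2,3}
  [9] u=0 | in [-6,6] | out [-6,5] | prev [-5,0] | push {6}
  [10] u=4 | in [-6,6] | out [-5,6] | prev [-4,5] | push {}
  [11] u=5 | in [-6,6] | out [-6,6] | prev [-5,5] | push {0,1,4}
  [12] u=2 | in [-6,6] | out [-6,6] | prev [-4,1] | push {5}
  [13] u=3 | in [-6,6] | out [-4,6] | prev [-2,6] | push {}
  [14] u=6 | in [-6,6] | out [-4,6] | prev [-3,6] | push {}
  [15] u=0 | in [-6,6] | out [-6,5] | ==
  [16] u=1 | in [-6,6] | out [-6,6] | ==
  [17] u=4 | in [-6,6] | out [-5,6] | ==
  [18] u=5 | in [-6,6] | out [-6,6] | ==

Converged values:
  [0] [-6,5]
  [1] [-6,6]
  [2] [-6,6]
  [3] [-4,6]
  [4] [-5,6]
  [5] [-6,6]
  [6] [-4,6]

[-4,6]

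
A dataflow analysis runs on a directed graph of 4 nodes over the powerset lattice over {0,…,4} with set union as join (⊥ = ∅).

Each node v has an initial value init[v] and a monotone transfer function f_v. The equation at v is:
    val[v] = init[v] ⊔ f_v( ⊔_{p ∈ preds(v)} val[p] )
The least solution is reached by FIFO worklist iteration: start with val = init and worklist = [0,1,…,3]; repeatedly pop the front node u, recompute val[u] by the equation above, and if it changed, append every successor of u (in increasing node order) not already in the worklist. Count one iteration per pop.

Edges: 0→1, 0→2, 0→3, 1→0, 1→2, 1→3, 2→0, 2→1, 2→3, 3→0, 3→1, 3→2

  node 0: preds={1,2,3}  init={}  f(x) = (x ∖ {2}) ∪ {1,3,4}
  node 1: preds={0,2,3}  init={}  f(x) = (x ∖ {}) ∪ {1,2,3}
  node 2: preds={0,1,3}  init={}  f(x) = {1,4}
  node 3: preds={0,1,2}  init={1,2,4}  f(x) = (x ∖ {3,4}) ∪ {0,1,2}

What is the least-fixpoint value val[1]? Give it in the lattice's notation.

Trace (9 dequeues):
  [1] u=0 | in {1,2,4} | out {1,3,4} | prev {} | push {}
  [2] u=1 | in {1,2,3,4} | out {1,2,3,4} | prev {} | push {0}
  [3] u=2 | in {1,2,3,4} | out {1,4} | prev {} | push {1}
  [4] u=3 | in {1,2,3,4} | out {0,1,2,4} | prev {1,2,4} | push {2}
  [5] u=0 | in {0,1,2,3,4} | out {0,1,3,4} | prev {1,3,4} | push {3}
  [6] u=1 | in {0,1,2,3,4} | out {0,1,2,3,4} | prev {1,2,3,4} | push {0}
  [7] u=2 | in {0,1,2,3,4} | out {1,4} | ==
  [8] u=3 | in {0,1,2,3,4} | out {0,1,2,4} | ==
  [9] u=0 | in {0,1,2,3,4} | out {0,1,3,4} | ==

Converged values:
  [0] {0,1,3,4}
  [1] {0,1,2,3,4}
  [2] {1,4}
  [3] {0,1,2,4}

{0,1,2,3,4}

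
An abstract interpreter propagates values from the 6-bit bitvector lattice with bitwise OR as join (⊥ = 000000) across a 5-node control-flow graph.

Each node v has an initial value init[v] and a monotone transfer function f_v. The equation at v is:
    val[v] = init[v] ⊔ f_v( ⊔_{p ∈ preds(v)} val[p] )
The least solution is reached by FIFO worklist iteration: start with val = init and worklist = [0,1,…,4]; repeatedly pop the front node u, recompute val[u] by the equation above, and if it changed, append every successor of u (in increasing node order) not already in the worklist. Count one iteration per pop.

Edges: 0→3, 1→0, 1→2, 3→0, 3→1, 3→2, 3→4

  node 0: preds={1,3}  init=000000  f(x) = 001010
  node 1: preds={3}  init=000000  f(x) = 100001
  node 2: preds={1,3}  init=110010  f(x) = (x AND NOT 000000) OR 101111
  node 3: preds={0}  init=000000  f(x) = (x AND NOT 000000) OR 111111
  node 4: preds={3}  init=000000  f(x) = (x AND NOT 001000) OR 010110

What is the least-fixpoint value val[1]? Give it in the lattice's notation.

Trace (8 dequeues):
  [1] u=0 | in 000000 | out 001010 | prev 000000 | push {}
  [2] u=1 | in 000000 | out 100001 | prev 000000 | push {0}
  [3] u=2 | in 100001 | out 111111 | prev 110010 | push {}
  [4] u=3 | in 001010 | out 111111 | prev 000000 | push {1,2}
  [5] u=4 | in 111111 | out 110111 | prev 000000 | push {}
  [6] u=0 | in 111111 | out 001010 | ==
  [7] u=1 | in 111111 | out 100001 | ==
  [8] u=2 | in 111111 | out 111111 | ==

Converged values:
  [0] 001010
  [1] 100001
  [2] 111111
  [3] 111111
  [4] 110111

100001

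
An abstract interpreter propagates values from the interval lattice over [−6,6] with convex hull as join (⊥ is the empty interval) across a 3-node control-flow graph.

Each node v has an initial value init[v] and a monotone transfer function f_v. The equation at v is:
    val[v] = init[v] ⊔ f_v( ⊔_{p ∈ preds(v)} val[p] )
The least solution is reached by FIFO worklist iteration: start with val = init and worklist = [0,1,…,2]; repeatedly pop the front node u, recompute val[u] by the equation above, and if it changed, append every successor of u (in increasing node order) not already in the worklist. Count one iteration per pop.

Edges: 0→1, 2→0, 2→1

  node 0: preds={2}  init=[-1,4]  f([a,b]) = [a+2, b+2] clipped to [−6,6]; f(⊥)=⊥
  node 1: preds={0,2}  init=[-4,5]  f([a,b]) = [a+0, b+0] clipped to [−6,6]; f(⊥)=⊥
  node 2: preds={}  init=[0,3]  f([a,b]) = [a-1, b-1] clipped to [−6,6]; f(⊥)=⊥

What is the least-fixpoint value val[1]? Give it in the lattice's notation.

[-4,5]

Worklist (3 pops):
  #1 pop 0: in=[0,3] → [-1,5] (was [-1,4]); enqueue []
  #2 pop 1: in=[-1,5] → [-4,5] (no change)
  #3 pop 2: in=⊥ → [0,3] (no change)

Fixpoint:
  val[0] = [-1,5]
  val[1] = [-4,5]
  val[2] = [0,3]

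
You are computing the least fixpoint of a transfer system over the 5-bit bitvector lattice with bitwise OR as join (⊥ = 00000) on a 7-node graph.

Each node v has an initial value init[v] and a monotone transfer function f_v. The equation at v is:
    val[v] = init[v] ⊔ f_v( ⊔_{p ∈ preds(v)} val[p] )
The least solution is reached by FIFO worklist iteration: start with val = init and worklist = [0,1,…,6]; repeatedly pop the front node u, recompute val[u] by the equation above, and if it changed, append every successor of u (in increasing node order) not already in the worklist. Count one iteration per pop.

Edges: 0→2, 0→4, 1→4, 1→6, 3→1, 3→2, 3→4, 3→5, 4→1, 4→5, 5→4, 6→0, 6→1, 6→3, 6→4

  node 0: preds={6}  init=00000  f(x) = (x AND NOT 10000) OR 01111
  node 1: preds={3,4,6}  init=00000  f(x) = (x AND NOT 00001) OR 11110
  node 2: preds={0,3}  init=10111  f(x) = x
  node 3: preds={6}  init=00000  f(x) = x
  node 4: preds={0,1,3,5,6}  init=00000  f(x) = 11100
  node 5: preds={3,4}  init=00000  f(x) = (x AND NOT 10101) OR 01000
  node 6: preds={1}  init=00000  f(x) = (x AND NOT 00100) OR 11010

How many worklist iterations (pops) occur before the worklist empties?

16

Iteration log — 16 steps:
  step 1. node 0  ⊔preds=00000  new=01111  old=00000  +wl: 
  step 2. node 1  ⊔preds=00000  new=11110  old=00000  +wl: 
  step 3. node 2  ⊔preds=01111  new=11111  old=10111  +wl: 
  step 4. node 3  ⊔preds=00000  new=00000  stable
  step 5. node 4  ⊔preds=11111  new=11100  old=00000  +wl: 1
  step 6. node 5  ⊔preds=11100  new=01000  old=00000  +wl: 4
  step 7. node 6  ⊔preds=11110  new=11010  old=00000  +wl: 0,3
  step 8. node 1  ⊔preds=11110  new=11110  stable
  step 9. node 4  ⊔preds=11111  new=11100  stable
  step 10. node 0  ⊔preds=11010  new=01111  stable
  step 11. node 3  ⊔preds=11010  new=11010  old=00000  +wl: 1,2,4,5
  step 12. node 1  ⊔preds=11110  new=11110  stable
  step 13. node 2  ⊔preds=11111  new=11111  stable
  step 14. node 4  ⊔preds=11111  new=11100  stable
  step 15. node 5  ⊔preds=11110  new=01010  old=01000  +wl: 4
  step 16. node 4  ⊔preds=11111  new=11100  stable

Least fixpoint reached:
  node 0: 01111
  node 1: 11110
  node 2: 11111
  node 3: 11010
  node 4: 11100
  node 5: 01010
  node 6: 11010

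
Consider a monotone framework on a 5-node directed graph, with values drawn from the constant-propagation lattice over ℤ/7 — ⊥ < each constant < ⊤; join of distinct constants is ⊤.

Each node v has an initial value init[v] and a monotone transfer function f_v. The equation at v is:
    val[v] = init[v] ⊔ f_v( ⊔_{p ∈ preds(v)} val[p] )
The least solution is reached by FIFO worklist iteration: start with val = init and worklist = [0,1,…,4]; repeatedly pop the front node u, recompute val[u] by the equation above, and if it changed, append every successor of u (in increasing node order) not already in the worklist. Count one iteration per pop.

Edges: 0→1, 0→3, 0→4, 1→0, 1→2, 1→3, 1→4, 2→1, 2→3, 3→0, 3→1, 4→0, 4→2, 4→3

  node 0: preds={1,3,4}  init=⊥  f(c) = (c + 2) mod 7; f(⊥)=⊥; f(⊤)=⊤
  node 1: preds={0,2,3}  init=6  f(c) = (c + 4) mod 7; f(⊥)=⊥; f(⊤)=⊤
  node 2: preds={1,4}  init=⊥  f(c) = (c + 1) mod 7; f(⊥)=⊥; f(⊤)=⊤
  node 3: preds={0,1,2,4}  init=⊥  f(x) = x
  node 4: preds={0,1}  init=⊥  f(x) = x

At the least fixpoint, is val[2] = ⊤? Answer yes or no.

Trace (10 dequeues):
  [1] u=0 | in 6 | out 1 | prev ⊥ | push {}
  [2] u=1 | in 1 | out ⊤ | prev 6 | push {0}
  [3] u=2 | in ⊤ | out ⊤ | prev ⊥ | push {1}
  [4] u=3 | in ⊤ | out ⊤ | prev ⊥ | push {}
  [5] u=4 | in ⊤ | out ⊤ | prev ⊥ | push {2,3}
  [6] u=0 | in ⊤ | out ⊤ | prev 1 | push {4}
  [7] u=1 | in ⊤ | out ⊤ | ==
  [8] u=2 | in ⊤ | out ⊤ | ==
  [9] u=3 | in ⊤ | out ⊤ | ==
  [10] u=4 | in ⊤ | out ⊤ | ==

Converged values:
  [0] ⊤
  [1] ⊤
  [2] ⊤
  [3] ⊤
  [4] ⊤

yes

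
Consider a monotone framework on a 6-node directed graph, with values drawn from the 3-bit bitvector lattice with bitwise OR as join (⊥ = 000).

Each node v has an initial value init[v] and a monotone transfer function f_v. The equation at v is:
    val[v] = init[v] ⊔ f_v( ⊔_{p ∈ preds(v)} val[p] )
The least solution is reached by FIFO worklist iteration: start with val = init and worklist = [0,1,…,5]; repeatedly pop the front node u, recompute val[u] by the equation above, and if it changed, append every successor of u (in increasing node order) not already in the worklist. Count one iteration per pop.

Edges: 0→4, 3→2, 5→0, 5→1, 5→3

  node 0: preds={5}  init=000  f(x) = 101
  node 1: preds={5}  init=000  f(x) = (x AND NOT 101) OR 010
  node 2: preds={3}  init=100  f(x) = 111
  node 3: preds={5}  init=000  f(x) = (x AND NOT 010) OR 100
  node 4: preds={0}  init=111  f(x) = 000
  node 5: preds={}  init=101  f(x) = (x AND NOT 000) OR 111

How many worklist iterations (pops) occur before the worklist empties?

10

Iteration log — 10 steps:
  step 1. node 0  ⊔preds=101  new=101  old=000  +wl: 
  step 2. node 1  ⊔preds=101  new=010  old=000  +wl: 
  step 3. node 2  ⊔preds=000  new=111  old=100  +wl: 
  step 4. node 3  ⊔preds=101  new=101  old=000  +wl: 2
  step 5. node 4  ⊔preds=101  new=111  stable
  step 6. node 5  ⊔preds=000  new=111  old=101  +wl: 0,1,3
  step 7. node 2  ⊔preds=101  new=111  stable
  step 8. node 0  ⊔preds=111  new=101  stable
  step 9. node 1  ⊔preds=111  new=010  stable
  step 10. node 3  ⊔preds=111  new=101  stable

Least fixpoint reached:
  node 0: 101
  node 1: 010
  node 2: 111
  node 3: 101
  node 4: 111
  node 5: 111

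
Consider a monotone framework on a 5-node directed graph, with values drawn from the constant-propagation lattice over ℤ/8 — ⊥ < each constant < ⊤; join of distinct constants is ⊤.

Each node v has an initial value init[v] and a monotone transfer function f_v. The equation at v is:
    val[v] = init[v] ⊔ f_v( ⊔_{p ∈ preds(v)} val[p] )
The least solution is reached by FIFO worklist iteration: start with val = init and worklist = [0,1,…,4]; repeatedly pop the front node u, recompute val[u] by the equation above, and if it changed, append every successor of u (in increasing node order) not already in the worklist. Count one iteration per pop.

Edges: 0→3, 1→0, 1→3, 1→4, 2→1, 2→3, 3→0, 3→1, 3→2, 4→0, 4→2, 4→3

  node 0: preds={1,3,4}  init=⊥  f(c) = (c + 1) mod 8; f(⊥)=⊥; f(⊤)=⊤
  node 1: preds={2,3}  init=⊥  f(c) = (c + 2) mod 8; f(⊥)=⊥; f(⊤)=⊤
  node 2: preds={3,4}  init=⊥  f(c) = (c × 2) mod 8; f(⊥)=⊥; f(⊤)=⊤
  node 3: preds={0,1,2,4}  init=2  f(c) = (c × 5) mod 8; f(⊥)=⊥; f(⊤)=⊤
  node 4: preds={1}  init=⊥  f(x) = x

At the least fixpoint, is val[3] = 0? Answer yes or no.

no

Iteration log — 15 steps:
  step 1. node 0  ⊔preds=2  new=3  old=⊥  +wl: 
  step 2. node 1  ⊔preds=2  new=4  old=⊥  +wl: 0
  step 3. node 2  ⊔preds=2  new=4  old=⊥  +wl: 1
  step 4. node 3  ⊔preds=⊤  new=⊤  old=2  +wl: 2
  step 5. node 4  ⊔preds=4  new=4  old=⊥  +wl: 3
  step 6. node 0  ⊔preds=⊤  new=⊤  old=3  +wl: 
  step 7. node 1  ⊔preds=⊤  new=⊤  old=4  +wl: 0,4
  step 8. node 2  ⊔preds=⊤  new=⊤  old=4  +wl: 1
  step 9. node 3  ⊔preds=⊤  new=⊤  stable
  step 10. node 0  ⊔preds=⊤  new=⊤  stable
  step 11. node 4  ⊔preds=⊤  new=⊤  old=4  +wl: 0,2,3
  step 12. node 1  ⊔preds=⊤  new=⊤  stable
  step 13. node 0  ⊔preds=⊤  new=⊤  stable
  step 14. node 2  ⊔preds=⊤  new=⊤  stable
  step 15. node 3  ⊔preds=⊤  new=⊤  stable

Least fixpoint reached:
  node 0: ⊤
  node 1: ⊤
  node 2: ⊤
  node 3: ⊤
  node 4: ⊤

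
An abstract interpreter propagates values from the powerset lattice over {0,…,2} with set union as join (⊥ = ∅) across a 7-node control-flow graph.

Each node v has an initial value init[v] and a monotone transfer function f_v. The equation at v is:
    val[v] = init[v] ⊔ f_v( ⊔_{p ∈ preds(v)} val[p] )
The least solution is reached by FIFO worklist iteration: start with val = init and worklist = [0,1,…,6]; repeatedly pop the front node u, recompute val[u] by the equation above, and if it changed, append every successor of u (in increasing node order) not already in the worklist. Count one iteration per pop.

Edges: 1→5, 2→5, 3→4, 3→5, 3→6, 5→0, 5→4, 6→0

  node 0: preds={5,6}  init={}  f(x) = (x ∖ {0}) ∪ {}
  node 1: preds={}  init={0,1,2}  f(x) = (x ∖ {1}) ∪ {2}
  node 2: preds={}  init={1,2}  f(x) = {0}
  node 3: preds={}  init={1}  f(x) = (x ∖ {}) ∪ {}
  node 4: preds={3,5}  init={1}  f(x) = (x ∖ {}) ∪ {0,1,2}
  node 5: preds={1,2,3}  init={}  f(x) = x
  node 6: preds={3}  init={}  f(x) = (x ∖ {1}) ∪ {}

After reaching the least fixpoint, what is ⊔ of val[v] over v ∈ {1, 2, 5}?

{0,1,2}

Iteration log — 9 steps:
  step 1. node 0  ⊔preds={}  new={}  stable
  step 2. node 1  ⊔preds={}  new={0,1,2}  stable
  step 3. node 2  ⊔preds={}  new={0,1,2}  old={1,2}  +wl: 
  step 4. node 3  ⊔preds={}  new={1}  stable
  step 5. node 4  ⊔preds={1}  new={0,1,2}  old={1}  +wl: 
  step 6. node 5  ⊔preds={0,1,2}  new={0,1,2}  old={}  +wl: 0,4
  step 7. node 6  ⊔preds={1}  new={}  stable
  step 8. node 0  ⊔preds={0,1,2}  new={1,2}  old={}  +wl: 
  step 9. node 4  ⊔preds={0,1,2}  new={0,1,2}  stable

Least fixpoint reached:
  node 0: {1,2}
  node 1: {0,1,2}
  node 2: {0,1,2}
  node 3: {1}
  node 4: {0,1,2}
  node 5: {0,1,2}
  node 6: {}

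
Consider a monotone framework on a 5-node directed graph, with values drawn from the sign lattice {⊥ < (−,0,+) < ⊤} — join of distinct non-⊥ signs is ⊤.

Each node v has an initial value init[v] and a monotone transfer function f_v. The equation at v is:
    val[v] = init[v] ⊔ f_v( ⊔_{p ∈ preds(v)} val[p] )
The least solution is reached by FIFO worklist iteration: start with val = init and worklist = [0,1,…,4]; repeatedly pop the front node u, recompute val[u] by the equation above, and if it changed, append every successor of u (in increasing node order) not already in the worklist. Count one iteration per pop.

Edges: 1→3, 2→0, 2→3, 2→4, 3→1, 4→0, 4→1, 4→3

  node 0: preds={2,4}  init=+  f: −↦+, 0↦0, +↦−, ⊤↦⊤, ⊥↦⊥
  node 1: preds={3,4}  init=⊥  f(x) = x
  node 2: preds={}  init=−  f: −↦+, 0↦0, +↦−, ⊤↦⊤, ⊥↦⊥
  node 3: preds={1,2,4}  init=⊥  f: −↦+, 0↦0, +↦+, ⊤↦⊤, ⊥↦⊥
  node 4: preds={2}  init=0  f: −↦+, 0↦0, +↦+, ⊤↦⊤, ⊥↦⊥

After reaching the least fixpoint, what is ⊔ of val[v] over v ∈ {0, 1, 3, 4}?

⊤

Trace (8 dequeues):
  [1] u=0 | in ⊤ | out ⊤ | prev + | push {}
  [2] u=1 | in 0 | out 0 | prev ⊥ | push {}
  [3] u=2 | in ⊥ | out − | ==
  [4] u=3 | in ⊤ | out ⊤ | prev ⊥ | push {1}
  [5] u=4 | in − | out ⊤ | prev 0 | push {0,3}
  [6] u=1 | in ⊤ | out ⊤ | prev 0 | push {}
  [7] u=0 | in ⊤ | out ⊤ | ==
  [8] u=3 | in ⊤ | out ⊤ | ==

Converged values:
  [0] ⊤
  [1] ⊤
  [2] −
  [3] ⊤
  [4] ⊤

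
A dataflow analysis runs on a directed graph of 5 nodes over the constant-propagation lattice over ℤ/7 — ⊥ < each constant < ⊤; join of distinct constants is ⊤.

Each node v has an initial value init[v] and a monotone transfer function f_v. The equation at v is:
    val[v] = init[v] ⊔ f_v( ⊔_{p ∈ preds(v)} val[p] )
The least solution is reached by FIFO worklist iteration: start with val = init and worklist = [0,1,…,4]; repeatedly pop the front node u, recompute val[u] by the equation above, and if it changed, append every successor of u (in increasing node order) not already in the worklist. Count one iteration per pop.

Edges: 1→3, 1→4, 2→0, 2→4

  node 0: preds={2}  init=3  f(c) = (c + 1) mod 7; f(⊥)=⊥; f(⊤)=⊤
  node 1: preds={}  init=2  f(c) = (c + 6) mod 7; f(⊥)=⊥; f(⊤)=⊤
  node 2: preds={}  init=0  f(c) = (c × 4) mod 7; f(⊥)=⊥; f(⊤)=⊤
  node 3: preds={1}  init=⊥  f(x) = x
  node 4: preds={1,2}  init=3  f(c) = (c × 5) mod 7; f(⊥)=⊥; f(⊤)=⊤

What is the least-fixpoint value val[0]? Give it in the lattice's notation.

Iteration log — 5 steps:
  step 1. node 0  ⊔preds=0  new=⊤  old=3  +wl: 
  step 2. node 1  ⊔preds=⊥  new=2  stable
  step 3. node 2  ⊔preds=⊥  new=0  stable
  step 4. node 3  ⊔preds=2  new=2  old=⊥  +wl: 
  step 5. node 4  ⊔preds=⊤  new=⊤  old=3  +wl: 

Least fixpoint reached:
  node 0: ⊤
  node 1: 2
  node 2: 0
  node 3: 2
  node 4: ⊤

⊤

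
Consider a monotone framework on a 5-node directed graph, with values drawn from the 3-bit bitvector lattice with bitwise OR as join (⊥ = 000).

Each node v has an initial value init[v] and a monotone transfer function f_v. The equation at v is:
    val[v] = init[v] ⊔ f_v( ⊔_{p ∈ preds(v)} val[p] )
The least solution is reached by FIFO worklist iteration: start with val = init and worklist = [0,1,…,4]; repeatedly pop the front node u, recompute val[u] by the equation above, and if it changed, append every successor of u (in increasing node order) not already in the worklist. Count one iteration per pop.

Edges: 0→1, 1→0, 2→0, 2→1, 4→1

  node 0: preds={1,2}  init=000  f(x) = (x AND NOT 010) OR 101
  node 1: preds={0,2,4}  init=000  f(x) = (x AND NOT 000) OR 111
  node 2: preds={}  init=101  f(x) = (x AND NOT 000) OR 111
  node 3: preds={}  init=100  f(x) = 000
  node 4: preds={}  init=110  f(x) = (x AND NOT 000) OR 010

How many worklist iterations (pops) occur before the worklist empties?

7

Trace (7 dequeues):
  [1] u=0 | in 101 | out 101 | prev 000 | push {}
  [2] u=1 | in 111 | out 111 | prev 000 | push {0}
  [3] u=2 | in 000 | out 111 | prev 101 | push {1}
  [4] u=3 | in 000 | out 100 | ==
  [5] u=4 | in 000 | out 110 | ==
  [6] u=0 | in 111 | out 101 | ==
  [7] u=1 | in 111 | out 111 | ==

Converged values:
  [0] 101
  [1] 111
  [2] 111
  [3] 100
  [4] 110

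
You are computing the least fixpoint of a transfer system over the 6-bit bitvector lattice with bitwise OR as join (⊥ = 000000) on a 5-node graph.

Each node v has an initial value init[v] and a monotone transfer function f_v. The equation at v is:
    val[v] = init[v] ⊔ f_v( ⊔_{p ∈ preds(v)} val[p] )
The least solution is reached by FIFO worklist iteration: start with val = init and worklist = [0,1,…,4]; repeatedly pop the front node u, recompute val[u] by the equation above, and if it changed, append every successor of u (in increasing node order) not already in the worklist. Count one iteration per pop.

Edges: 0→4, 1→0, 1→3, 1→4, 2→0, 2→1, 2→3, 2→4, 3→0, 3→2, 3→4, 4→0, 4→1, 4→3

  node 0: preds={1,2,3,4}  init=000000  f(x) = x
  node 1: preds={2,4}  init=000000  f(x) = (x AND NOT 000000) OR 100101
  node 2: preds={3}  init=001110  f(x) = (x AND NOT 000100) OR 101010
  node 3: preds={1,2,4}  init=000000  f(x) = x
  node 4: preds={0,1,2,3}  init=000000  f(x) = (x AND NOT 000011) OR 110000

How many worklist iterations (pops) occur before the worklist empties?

17

Trace (17 dequeues):
  [1] u=0 | in 001110 | out 001110 | prev 000000 | push {}
  [2] u=1 | in 001110 | out 101111 | prev 000000 | push {0}
  [3] u=2 | in 000000 | out 101110 | prev 001110 | push {1}
  [4] u=3 | in 101111 | out 101111 | prev 000000 | push {2}
  [5] u=4 | in 101111 | out 111100 | prev 000000 | push {3}
  [6] u=0 | in 111111 | out 111111 | prev 001110 | push {4}
  [7] u=1 | in 111110 | out 111111 | prev 101111 | push {0}
  [8] u=2 | in 101111 | out 101111 | prev 101110 | push {1}
  [9] u=3 | in 111111 | out 111111 | prev 101111 | push {2}
  [10] u=4 | in 111111 | out 111100 | ==
  [11] u=0 | in 111111 | out 111111 | ==
  [12] u=1 | in 111111 | out 111111 | ==
  [13] u=2 | in 111111 | out 111111 | prev 101111 | push {0,1,3,4}
  [14] u=0 | in 111111 | out 111111 | ==
  [15] u=1 | in 111111 | out 111111 | ==
  [16] u=3 | in 111111 | out 111111 | ==
  [17] u=4 | in 111111 | out 111100 | ==

Converged values:
  [0] 111111
  [1] 111111
  [2] 111111
  [3] 111111
  [4] 111100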